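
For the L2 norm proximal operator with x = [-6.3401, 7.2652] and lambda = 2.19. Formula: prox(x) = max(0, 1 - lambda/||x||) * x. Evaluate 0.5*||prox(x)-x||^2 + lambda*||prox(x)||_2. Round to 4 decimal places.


Step 1: Compute ||x||.
||x|| = 9.6426
Step 2: Compute scaling factor.
scale = max(0, 1 - 2.19/9.6426) = 0.7729
Step 3: prox(x) = [-4.9002, 5.6152]
||prox(x)|| = 7.4526
Step 4: Proximal objective.
0.5*||prox-x||^2 = 2.3981
lambda*||prox|| = 16.3212
Total = 18.7193


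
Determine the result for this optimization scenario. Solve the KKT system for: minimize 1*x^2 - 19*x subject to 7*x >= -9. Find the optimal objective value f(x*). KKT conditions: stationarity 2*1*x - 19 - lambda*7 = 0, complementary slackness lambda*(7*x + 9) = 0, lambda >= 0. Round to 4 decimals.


Step 1: Try lambda = 0 (constraint inactive).
Stationarity: 2*1*x - 19 = 0
x* = 19/(2*1) = 9.5
Check constraint: 7*9.5 = 66.5 >= -9 -- satisfied.
Step 2: Compute optimal value.
f(x*) = 1*9.5^2 - 19*9.5 = -90.25


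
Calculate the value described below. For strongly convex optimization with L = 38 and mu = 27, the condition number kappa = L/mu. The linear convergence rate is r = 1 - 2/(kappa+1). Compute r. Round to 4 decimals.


Step 1: Compute the condition number.
kappa = L/mu = 38/27 = 1.4074
Step 2: Compute the convergence rate.
r = 1 - 2/(kappa + 1) = 1 - 2*mu/(L + mu) = (L - mu)/(L + mu) = 11/65 = 0.1692


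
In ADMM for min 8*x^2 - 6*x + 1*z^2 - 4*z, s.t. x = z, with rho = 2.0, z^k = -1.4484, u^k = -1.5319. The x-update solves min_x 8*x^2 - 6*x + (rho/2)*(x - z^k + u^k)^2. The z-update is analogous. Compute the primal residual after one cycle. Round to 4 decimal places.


ADMM iteration with rho = 2.0, z^k = -1.4484, u^k = -1.5319
Step 1: x-update.
Minimize 8*x^2 - 6*x + (2.0/2)*(x + 1.4484 - 1.5319)^2
FOC: (2*8 + 2.0)*x = 6 + 2.0*(-1.4484 + 1.5319)
x^{k+1} = 0.3426
Step 2: z-update.
Minimize 1*z^2 - 4*z + (2.0/2)*(0.3426 - z - 1.5319)^2
FOC: (2*1 + 2.0)*z = 4 + 2.0*(0.3426 - 1.5319)
z^{k+1} = 0.4054
Step 3: u-update.
u^{k+1} = -1.5319 + 0.3426 - 0.4054 = -1.5946
Step 4: Primal residual = |0.3426 - 0.4054| = 0.0627


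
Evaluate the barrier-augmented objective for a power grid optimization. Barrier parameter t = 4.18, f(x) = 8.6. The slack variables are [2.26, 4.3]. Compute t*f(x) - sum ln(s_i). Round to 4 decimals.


Step 1: Compute log-barrier.
ln values: [0.8154, 1.4586]
phi = -(0.8154 + 1.4586) = -2.274
Step 2: Compute augmented objective.
t*f(x) = 4.18*8.6 = 35.948
Total = 35.948 - 2.274 = 33.674


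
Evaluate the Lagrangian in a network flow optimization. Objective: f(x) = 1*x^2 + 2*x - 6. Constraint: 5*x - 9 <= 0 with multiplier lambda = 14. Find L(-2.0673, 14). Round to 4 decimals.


Step 1: Evaluate f(x).
f(-2.0673) = 1*(-2.0673)^2 + 2*(-2.0673) - 6 = -5.8609
Step 2: Evaluate g(x).
g(-2.0673) = 5*-2.0673 - 9 = -19.3365
Step 3: Compute Lagrangian.
L = -5.8609 + 14*-19.3365 = -276.5719


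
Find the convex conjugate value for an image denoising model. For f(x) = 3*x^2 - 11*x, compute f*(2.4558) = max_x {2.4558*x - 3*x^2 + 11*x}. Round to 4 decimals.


f*(y) = sup_x {y*x - a*x^2 - b*x} = sup_x {(y-b)*x - a*x^2}
FOC: (y - b) - 2a*x = 0 => x* = (y - b)/(2a)
x* = (2.4558 + 11)/(2*3) = 2.2426
f*(2.4558) = (y-b)^2/(4a) = (2.4558 + 11)^2/(4*3)
= 181.0586/12 = 15.0882


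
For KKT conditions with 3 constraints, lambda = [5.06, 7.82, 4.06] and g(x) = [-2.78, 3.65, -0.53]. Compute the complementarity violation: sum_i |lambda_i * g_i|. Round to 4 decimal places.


KKT complementary slackness check:
lambda_1 * g_1 = 5.06 * -2.78 = -14.0668
lambda_2 * g_2 = 7.82 * 3.65 = 28.543
lambda_3 * g_3 = 4.06 * -0.53 = -2.1518
Total violation = 14.0668 + 28.543 + 2.1518 = 44.7616


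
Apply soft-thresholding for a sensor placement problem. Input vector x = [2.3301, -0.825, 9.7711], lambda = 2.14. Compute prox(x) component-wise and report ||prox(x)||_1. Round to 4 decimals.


Soft-thresholding with lambda = 2.14:
prox(2.3301) = sign(2.3301)*max(|2.3301| - 2.14, 0) = 0.1901
prox(-0.825) = sign(-0.825)*max(|-0.825| - 2.14, 0) = 0.0
prox(9.7711) = sign(9.7711)*max(|9.7711| - 2.14, 0) = 7.6311
prox(x) = [0.1901, 0.0, 7.6311]
||prox(x)||_1 = 0.1901 + 0.0 + 7.6311 = 7.8212


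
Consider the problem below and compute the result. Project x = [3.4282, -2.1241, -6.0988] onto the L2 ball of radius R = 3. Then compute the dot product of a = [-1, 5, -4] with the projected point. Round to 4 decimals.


Step 1: Compute ||x|| (intermediates to 6 decimals).
||x|| = sqrt(3.4282^2 + (-2.1241)^2 + (-6.0988)^2) = 7.311615
Step 2: Project.
Since ||x|| > R, scale = R/||x|| = 3/7.311615 = 0.410306, proj(x) = scale * x
proj(x) = [1.406611, -0.871531, -2.502374]
Step 3: Dot product.
a^T * proj(x) = -1*1.406611 + 5*(-0.871531) - 4*(-2.502374) = 4.2452


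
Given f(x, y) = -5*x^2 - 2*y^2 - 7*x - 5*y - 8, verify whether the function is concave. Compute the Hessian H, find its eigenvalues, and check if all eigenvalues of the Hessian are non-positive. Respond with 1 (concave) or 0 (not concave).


The Hessian of f(x,y) = -5*x^2 - 2*y^2 - 7*x - 5*y - 8 is:
H = [[-10, 0], [0, -4]]
Trace = -10 - 4 = -14
Determinant = -10*-4 - (0)^2 = 40
Discriminant = (-14)^2 - 4*40 = 36.0
Eigenvalues: lambda_1 = -10.0, lambda_2 = -4.0
The function is concave.

1


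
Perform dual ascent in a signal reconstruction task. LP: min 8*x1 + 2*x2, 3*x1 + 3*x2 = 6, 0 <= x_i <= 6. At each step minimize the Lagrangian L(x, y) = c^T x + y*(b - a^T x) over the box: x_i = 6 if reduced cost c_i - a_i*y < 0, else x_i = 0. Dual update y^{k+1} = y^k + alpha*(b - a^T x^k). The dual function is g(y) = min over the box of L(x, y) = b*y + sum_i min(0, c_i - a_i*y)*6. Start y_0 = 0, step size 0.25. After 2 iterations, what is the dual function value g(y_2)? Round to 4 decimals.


Dual ascent for LP: min 8*x1 + 2*x2, 3*x1 + 3*x2 = 6, 0 <= x_i <= 6
Step 1: y^k = 0.0, reduced costs: (8.0, 2.0)
  x^k = (0.0, 0.0), subgradient = b - a^T x = 6.0
  y^{k+1} = 0.0 + 0.25*6.0 = 1.5
Step 2: y^k = 1.5, reduced costs: (3.5, -2.5)
  x^k = (0.0, 6.0), subgradient = b - a^T x = -12.0
  y^{k+1} = 1.5 + 0.25*-12.0 = -1.5
Dual objective at y_2 = -1.5: reduced costs (12.5, 6.5), box minimizer x = (0.0, 0.0)
g(y_2) = b*y + (c1 - a1*y)*x1 + (c2 - a2*y)*x2 = 6*(-1.5) + 12.5*0.0 + 6.5*0.0 = -9.0 + 0.0 + 0.0 = -9.0


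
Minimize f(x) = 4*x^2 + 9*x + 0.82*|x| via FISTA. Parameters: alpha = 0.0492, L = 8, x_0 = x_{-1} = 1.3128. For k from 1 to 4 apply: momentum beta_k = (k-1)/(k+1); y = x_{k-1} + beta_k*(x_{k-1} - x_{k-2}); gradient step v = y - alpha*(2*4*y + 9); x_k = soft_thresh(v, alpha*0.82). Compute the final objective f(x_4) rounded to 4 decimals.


FISTA on f(x) = 4*x^2 + 9*x + 0.82*|x|
L = 8, alpha = 0.0492
Iteration 1: beta = 0.0, y = 1.3128 + 0.0*(1.3128 - 1.3128) = 1.3128
  grad(y) = 19.5024, v = y - alpha*grad = 0.3533
  prox(v) = soft_thresh(0.3533, 0.0403) = 0.3129
Iteration 2: beta = 0.3333, y = 0.3129 + 0.3333*(0.3129 - 1.3128) = -0.0203
  grad(y) = 8.8372, v = y - alpha*grad = -0.4551
  prox(v) = soft_thresh(-0.4551, 0.0403) = -0.4148
Iteration 3: beta = 0.5, y = -0.4148 + 0.5*(-0.4148 - 0.3129) = -0.7787
  grad(y) = 2.7707, v = y - alpha*grad = -0.915
  prox(v) = soft_thresh(-0.915, 0.0403) = -0.8746
Iteration 4: beta = 0.6, y = -0.8746 + 0.6*(-0.8746 + 0.4148) = -1.1505
  grad(y) = -0.2043, v = y - alpha*grad = -1.1405
  prox(v) = soft_thresh(-1.1405, 0.0403) = -1.1001
f(x_4) = 4*(-1.1001)^2 + 9*(-1.1001) + 0.82*|-1.1001| = -4.1579


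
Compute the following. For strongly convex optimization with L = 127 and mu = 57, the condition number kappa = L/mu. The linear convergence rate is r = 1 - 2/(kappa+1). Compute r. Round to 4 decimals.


Step 1: Compute the condition number.
kappa = L/mu = 127/57 = 2.2281
Step 2: Compute the convergence rate.
r = 1 - 2/(kappa + 1) = 1 - 2*mu/(L + mu) = (L - mu)/(L + mu) = 70/184 = 0.3804


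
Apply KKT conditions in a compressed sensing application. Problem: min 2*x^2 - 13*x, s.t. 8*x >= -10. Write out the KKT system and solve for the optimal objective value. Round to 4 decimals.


Step 1: Try lambda = 0 (constraint inactive).
Stationarity: 2*2*x - 13 = 0
x* = 13/(2*2) = 3.25
Check constraint: 8*3.25 = 26.0 >= -10 -- satisfied.
Step 2: Compute optimal value.
f(x*) = 2*3.25^2 - 13*3.25 = -21.125


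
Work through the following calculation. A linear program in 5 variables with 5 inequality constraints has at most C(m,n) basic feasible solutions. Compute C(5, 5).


Each vertex corresponds to some choice of n active constraints out of m, so the number of vertices is at most C(m, n) = m! / (n!(m-n)!).
m = 5, n = 5
Numerator: 5 * 4 * 3 * 2 * 1
Denominator: 5! = 120
C(5, 5) = 1


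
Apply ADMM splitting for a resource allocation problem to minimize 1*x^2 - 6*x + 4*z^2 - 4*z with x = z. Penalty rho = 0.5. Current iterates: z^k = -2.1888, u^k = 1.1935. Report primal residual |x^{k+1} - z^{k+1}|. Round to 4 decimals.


ADMM iteration with rho = 0.5, z^k = -2.1888, u^k = 1.1935
Step 1: x-update.
Minimize 1*x^2 - 6*x + (0.5/2)*(x + 2.1888 + 1.1935)^2
FOC: (2*1 + 0.5)*x = 6 + 0.5*(-2.1888 - 1.1935)
x^{k+1} = 1.7235
Step 2: z-update.
Minimize 4*z^2 - 4*z + (0.5/2)*(1.7235 - z + 1.1935)^2
FOC: (2*4 + 0.5)*z = 4 + 0.5*(1.7235 + 1.1935)
z^{k+1} = 0.6422
Step 3: u-update.
u^{k+1} = 1.1935 + 1.7235 - 0.6422 = 2.2749
Step 4: Primal residual = |1.7235 - 0.6422| = 1.0814


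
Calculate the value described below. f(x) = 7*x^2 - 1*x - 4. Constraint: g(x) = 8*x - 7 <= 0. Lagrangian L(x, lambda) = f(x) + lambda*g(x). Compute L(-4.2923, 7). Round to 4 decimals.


Step 1: Evaluate f(x).
f(-4.2923) = 7*(-4.2923)^2 - 1*(-4.2923) - 4 = 129.2592
Step 2: Evaluate g(x).
g(-4.2923) = 8*-4.2923 - 7 = -41.3384
Step 3: Compute Lagrangian.
L = 129.2592 + 7*-41.3384 = -160.1096


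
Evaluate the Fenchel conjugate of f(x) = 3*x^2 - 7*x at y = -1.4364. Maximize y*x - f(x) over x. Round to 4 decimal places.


f*(y) = sup_x {y*x - a*x^2 - b*x} = sup_x {(y-b)*x - a*x^2}
FOC: (y - b) - 2a*x = 0 => x* = (y - b)/(2a)
x* = (-1.4364 + 7)/(2*3) = 0.9273
f*(-1.4364) = (y-b)^2/(4a) = (-1.4364 + 7)^2/(4*3)
= 30.9536/12 = 2.5795


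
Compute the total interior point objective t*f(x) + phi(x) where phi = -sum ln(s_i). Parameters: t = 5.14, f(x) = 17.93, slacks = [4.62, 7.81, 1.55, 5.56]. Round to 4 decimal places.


Step 1: Compute log-barrier.
ln values: [1.5304, 2.0554, 0.4383, 1.7156]
phi = -(1.5304 + 2.0554 + 0.4383 + 1.7156) = -5.7397
Step 2: Compute augmented objective.
t*f(x) = 5.14*17.93 = 92.1602
Total = 92.1602 - 5.7397 = 86.4205


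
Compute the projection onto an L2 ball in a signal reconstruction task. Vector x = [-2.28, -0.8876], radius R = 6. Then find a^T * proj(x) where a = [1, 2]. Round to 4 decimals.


Step 1: Compute ||x|| (intermediates to 6 decimals).
||x|| = sqrt((-2.28)^2 + (-0.8876)^2) = 2.446678
Step 2: Project.
Since ||x|| <= R, proj = x (no scaling needed).
proj(x) = [-2.28, -0.8876]
Step 3: Dot product.
a^T * proj(x) = 1*(-2.28) + 2*(-0.8876) = -4.0552


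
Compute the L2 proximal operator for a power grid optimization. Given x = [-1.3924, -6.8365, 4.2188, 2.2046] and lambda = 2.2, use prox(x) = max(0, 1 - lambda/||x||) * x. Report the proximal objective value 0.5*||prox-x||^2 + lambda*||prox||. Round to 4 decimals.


Step 1: Compute ||x||.
||x|| = 8.446
Step 2: Compute scaling factor.
scale = max(0, 1 - 2.2/8.446) = 0.7395
Step 3: prox(x) = [-1.0297, -5.0557, 3.1199, 1.6303]
||prox(x)|| = 6.246
Step 4: Proximal objective.
0.5*||prox-x||^2 = 2.42
lambda*||prox|| = 13.7412
Total = 16.1612


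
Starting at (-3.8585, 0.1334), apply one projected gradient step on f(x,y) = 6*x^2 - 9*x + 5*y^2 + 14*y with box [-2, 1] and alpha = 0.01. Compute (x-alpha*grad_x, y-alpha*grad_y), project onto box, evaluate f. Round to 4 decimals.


Step 1: Compute gradient at (-3.8585, 0.1334).
grad_x = 2*6*-3.8585 - 9 = -55.302
grad_y = 2*5*0.1334 + 14 = 15.334
Step 2: Gradient step.
x_raw = -3.8585 - 0.01*-55.302 = -3.3055
y_raw = 0.1334 - 0.01*15.334 = -0.0199
Step 3: Project onto [-2, 1].
x_proj = clip(-3.3055) = -2.0
y_proj = clip(-0.0199) = -0.0199
Step 4: Evaluate f.
f(-2.0, -0.0199) = 41.7228


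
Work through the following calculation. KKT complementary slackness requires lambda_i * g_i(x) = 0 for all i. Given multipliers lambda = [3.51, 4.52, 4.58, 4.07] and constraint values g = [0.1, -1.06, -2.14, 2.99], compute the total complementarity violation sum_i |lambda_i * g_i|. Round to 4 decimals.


KKT complementary slackness check:
lambda_1 * g_1 = 3.51 * 0.1 = 0.351
lambda_2 * g_2 = 4.52 * -1.06 = -4.7912
lambda_3 * g_3 = 4.58 * -2.14 = -9.8012
lambda_4 * g_4 = 4.07 * 2.99 = 12.1693
Total violation = 0.351 + 4.7912 + 9.8012 + 12.1693 = 27.1127


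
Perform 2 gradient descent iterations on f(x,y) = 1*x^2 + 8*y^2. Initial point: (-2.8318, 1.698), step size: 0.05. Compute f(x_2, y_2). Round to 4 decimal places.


Gradient descent on f(x,y) = 1*x^2 + 8*y^2.
Starting point: (-2.8318, 1.698), alpha = 0.05
Step 1: grad_x = 2*1*-2.8318 = -5.6636, grad_y = 2*8*1.698 = 27.168
  x_1 = -2.8318 - 0.05*-5.6636 = -2.5486
  y_1 = 1.698 - 0.05*27.168 = 0.3396
Step 2: grad_x = 2*1*-2.5486 = -5.0972, grad_y = 2*8*0.3396 = 5.4336
  x_2 = -2.5486 - 0.05*-5.0972 = -2.2938
  y_2 = 0.3396 - 0.05*5.4336 = 0.0679
f(-2.2938, 0.0679) = 1*(-2.2938)^2 + 8*0.0679^2 = 5.2982


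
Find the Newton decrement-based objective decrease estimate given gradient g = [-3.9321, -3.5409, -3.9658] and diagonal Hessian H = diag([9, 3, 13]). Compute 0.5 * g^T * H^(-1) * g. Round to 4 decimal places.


Step 1: H is diagonal, so H^(-1) * g = [-0.4369, -1.1803, -0.3051].
Step 2: g^T H^(-1) g = sum_i g_i^2 / H_ii
  = (-3.9321)^2/9 + (-3.5409)^2/3 + (-3.9658)^2/13
  = 1.7179 + 4.1793 + 1.2098 = 7.1071
Step 3: Objective decrease = 0.5 * g^T H^(-1) g = 3.5535


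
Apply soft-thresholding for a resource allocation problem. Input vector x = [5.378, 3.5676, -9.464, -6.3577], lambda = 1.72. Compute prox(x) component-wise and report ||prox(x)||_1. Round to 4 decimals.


Soft-thresholding with lambda = 1.72:
prox(5.378) = sign(5.378)*max(|5.378| - 1.72, 0) = 3.658
prox(3.5676) = sign(3.5676)*max(|3.5676| - 1.72, 0) = 1.8476
prox(-9.464) = sign(-9.464)*max(|-9.464| - 1.72, 0) = -7.744
prox(-6.3577) = sign(-6.3577)*max(|-6.3577| - 1.72, 0) = -4.6377
prox(x) = [3.658, 1.8476, -7.744, -4.6377]
||prox(x)||_1 = 3.658 + 1.8476 + 7.744 + 4.6377 = 17.8873


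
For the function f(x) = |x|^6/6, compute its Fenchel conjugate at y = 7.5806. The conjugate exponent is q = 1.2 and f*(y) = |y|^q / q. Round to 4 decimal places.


The conjugate exponent q satisfies 1/p + 1/q = 1.
p = 6, so q = 6/(6 - 1) = 1.2
|y|^q = 7.5806^1.2 = 11.367
f*(7.5806) = 11.367 / 1.2 = 9.4725


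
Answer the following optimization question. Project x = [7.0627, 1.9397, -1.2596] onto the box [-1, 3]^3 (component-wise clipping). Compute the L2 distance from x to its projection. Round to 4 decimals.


Project each component onto [-1, 3].
clip(7.0627) = 3.0, clip(1.9397) = 1.9397, clip(-1.2596) = -1.0
Projection = [3.0, 1.9397, -1.0]
Squared diffs: [16.5055, 0.0, 0.0674]
Distance = sqrt(16.5729) = 4.071


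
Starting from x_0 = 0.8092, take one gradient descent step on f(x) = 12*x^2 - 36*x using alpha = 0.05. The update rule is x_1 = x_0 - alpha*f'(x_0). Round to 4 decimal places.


We compute the gradient at x_0 and apply the update.
f'(x) = 24*x - 36
f'(0.8092) = 24*0.8092 - 36 = -16.5792
x_1 = 0.8092 - 0.05*-16.5792 = 1.6382


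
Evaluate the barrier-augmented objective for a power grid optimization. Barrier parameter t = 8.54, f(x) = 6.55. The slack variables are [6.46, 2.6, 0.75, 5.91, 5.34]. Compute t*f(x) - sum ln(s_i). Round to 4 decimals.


Step 1: Compute log-barrier.
ln values: [1.8656, 0.9555, -0.2877, 1.7766, 1.6752]
phi = -(1.8656 + 0.9555 - 0.2877 + 1.7766 + 1.6752) = -5.9853
Step 2: Compute augmented objective.
t*f(x) = 8.54*6.55 = 55.937
Total = 55.937 - 5.9853 = 49.9517


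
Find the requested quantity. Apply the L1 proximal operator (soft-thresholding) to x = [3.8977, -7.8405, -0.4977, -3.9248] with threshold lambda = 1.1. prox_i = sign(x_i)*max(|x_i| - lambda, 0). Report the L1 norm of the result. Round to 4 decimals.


Soft-thresholding with lambda = 1.1:
prox(3.8977) = sign(3.8977)*max(|3.8977| - 1.1, 0) = 2.7977
prox(-7.8405) = sign(-7.8405)*max(|-7.8405| - 1.1, 0) = -6.7405
prox(-0.4977) = sign(-0.4977)*max(|-0.4977| - 1.1, 0) = 0.0
prox(-3.9248) = sign(-3.9248)*max(|-3.9248| - 1.1, 0) = -2.8248
prox(x) = [2.7977, -6.7405, 0.0, -2.8248]
||prox(x)||_1 = 2.7977 + 6.7405 + 0.0 + 2.8248 = 12.363


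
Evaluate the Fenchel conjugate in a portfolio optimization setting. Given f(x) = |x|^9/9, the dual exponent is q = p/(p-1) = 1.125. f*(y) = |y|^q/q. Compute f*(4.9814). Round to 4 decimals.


The conjugate exponent q satisfies 1/p + 1/q = 1.
p = 9, so q = 9/(9 - 1) = 1.125
|y|^q = 4.9814^1.125 = 6.0886
f*(4.9814) = 6.0886 / 1.125 = 5.4121


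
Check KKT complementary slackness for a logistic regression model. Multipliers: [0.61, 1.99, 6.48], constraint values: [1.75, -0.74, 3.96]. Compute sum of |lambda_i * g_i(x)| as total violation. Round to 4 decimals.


KKT complementary slackness check:
lambda_1 * g_1 = 0.61 * 1.75 = 1.0675
lambda_2 * g_2 = 1.99 * -0.74 = -1.4726
lambda_3 * g_3 = 6.48 * 3.96 = 25.6608
Total violation = 1.0675 + 1.4726 + 25.6608 = 28.2009


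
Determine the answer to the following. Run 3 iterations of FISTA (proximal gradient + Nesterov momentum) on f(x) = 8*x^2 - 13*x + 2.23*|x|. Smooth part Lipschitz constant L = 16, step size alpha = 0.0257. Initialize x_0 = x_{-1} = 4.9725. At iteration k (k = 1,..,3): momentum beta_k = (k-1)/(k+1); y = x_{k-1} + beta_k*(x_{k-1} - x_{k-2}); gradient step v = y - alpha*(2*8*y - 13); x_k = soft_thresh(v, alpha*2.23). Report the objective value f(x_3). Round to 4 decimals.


FISTA on f(x) = 8*x^2 - 13*x + 2.23*|x|
L = 16, alpha = 0.0257
Iteration 1: beta = 0.0, y = 4.9725 + 0.0*(4.9725 - 4.9725) = 4.9725
  grad(y) = 66.56, v = y - alpha*grad = 3.2619
  prox(v) = soft_thresh(3.2619, 0.0573) = 3.2046
Iteration 2: beta = 0.3333, y = 3.2046 + 0.3333*(3.2046 - 4.9725) = 2.6153
  grad(y) = 28.8447, v = y - alpha*grad = 1.874
  prox(v) = soft_thresh(1.874, 0.0573) = 1.8167
Iteration 3: beta = 0.5, y = 1.8167 + 0.5*(1.8167 - 3.2046) = 1.1227
  grad(y) = 4.9634, v = y - alpha*grad = 0.9952
  prox(v) = soft_thresh(0.9952, 0.0573) = 0.9378
f(x_3) = 8*0.9378^2 - 13*0.9378 + 2.23*|0.9378| = -3.0642


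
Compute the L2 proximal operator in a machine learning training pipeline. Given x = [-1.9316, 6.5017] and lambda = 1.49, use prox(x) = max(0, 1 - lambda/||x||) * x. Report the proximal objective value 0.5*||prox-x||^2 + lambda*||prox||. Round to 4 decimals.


Step 1: Compute ||x||.
||x|| = 6.7826
Step 2: Compute scaling factor.
scale = max(0, 1 - 1.49/6.7826) = 0.7803
Step 3: prox(x) = [-1.5073, 5.0734]
||prox(x)|| = 5.2926
Step 4: Proximal objective.
0.5*||prox-x||^2 = 1.1101
lambda*||prox|| = 7.886
Total = 8.996


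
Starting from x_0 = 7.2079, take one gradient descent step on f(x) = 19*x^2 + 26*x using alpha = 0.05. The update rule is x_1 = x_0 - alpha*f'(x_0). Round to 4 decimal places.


We compute the gradient at x_0 and apply the update.
f'(x) = 38*x + 26
f'(7.2079) = 38*7.2079 + 26 = 299.9002
x_1 = 7.2079 - 0.05*299.9002 = -7.7871


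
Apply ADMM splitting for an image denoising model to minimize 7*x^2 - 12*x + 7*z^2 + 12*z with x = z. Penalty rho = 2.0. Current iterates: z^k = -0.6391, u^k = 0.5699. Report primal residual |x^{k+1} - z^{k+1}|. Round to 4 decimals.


ADMM iteration with rho = 2.0, z^k = -0.6391, u^k = 0.5699
Step 1: x-update.
Minimize 7*x^2 - 12*x + (2.0/2)*(x + 0.6391 + 0.5699)^2
FOC: (2*7 + 2.0)*x = 12 + 2.0*(-0.6391 - 0.5699)
x^{k+1} = 0.5989
Step 2: z-update.
Minimize 7*z^2 + 12*z + (2.0/2)*(0.5989 - z + 0.5699)^2
FOC: (2*7 + 2.0)*z = -12 + 2.0*(0.5989 + 0.5699)
z^{k+1} = -0.6039
Step 3: u-update.
u^{k+1} = 0.5699 + 0.5989 + 0.6039 = 1.7727
Step 4: Primal residual = |0.5989 + 0.6039| = 1.2028


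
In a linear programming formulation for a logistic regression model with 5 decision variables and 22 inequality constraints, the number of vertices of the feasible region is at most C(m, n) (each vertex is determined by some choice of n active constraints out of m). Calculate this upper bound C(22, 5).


Each vertex corresponds to some choice of n active constraints out of m, so the number of vertices is at most C(m, n) = m! / (n!(m-n)!).
m = 22, n = 5
Numerator: 22 * 21 * 20 * 19 * 18
Denominator: 5! = 120
C(22, 5) = 26334


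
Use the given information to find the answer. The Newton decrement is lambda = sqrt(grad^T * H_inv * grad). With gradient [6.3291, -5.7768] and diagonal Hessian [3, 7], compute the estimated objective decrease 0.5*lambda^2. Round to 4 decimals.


Step 1: H is diagonal, so H^(-1) * g = [2.1097, -0.8253].
Step 2: g^T H^(-1) g = sum_i g_i^2 / H_ii
  = (6.3291)^2/3 + (-5.7768)^2/7
  = 13.3525 + 4.7673 = 18.1198
Step 3: Objective decrease = 0.5 * g^T H^(-1) g = 9.0599


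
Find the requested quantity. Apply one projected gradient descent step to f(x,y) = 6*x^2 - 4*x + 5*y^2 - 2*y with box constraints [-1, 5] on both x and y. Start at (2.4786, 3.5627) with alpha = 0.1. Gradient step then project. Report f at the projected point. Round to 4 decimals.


Step 1: Compute gradient at (2.4786, 3.5627).
grad_x = 2*6*2.4786 - 4 = 25.7432
grad_y = 2*5*3.5627 - 2 = 33.627
Step 2: Gradient step.
x_raw = 2.4786 - 0.1*25.7432 = -0.0957
y_raw = 3.5627 - 0.1*33.627 = 0.2
Step 3: Project onto [-1, 5].
x_proj = clip(-0.0957) = -0.0957
y_proj = clip(0.2) = 0.2
Step 4: Evaluate f.
f(-0.0957, 0.2) = 0.2379


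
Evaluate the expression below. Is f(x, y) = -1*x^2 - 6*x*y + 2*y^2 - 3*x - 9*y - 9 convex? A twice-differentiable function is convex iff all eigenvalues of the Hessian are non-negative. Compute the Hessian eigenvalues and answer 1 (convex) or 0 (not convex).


The Hessian of f(x,y) = -1*x^2 - 6*x*y + 2*y^2 - 3*x - 9*y - 9 is:
H = [[-2, -6], [-6, 4]]
Trace = -2 + 4 = 2
Determinant = -2*4 - (-6)^2 = -44
Discriminant = (2)^2 - 4*-44 = 180.0
Eigenvalues: lambda_1 = -5.7082, lambda_2 = 7.7082
The function is not convex.

0


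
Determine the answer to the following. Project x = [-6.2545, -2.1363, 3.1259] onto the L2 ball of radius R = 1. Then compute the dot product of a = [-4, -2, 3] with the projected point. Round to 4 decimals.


Step 1: Compute ||x|| (intermediates to 6 decimals).
||x|| = sqrt((-6.2545)^2 + (-2.1363)^2 + 3.1259^2) = 7.31121
Step 2: Project.
Since ||x|| > R, scale = R/||x|| = 1/7.31121 = 0.136776, proj(x) = scale * x
proj(x) = [-0.855465, -0.292195, 0.427548]
Step 3: Dot product.
a^T * proj(x) = -4*(-0.855465) - 2*(-0.292195) + 3*0.427548 = 5.2889


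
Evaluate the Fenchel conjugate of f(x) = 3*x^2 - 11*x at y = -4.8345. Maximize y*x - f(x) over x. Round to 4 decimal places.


f*(y) = sup_x {y*x - a*x^2 - b*x} = sup_x {(y-b)*x - a*x^2}
FOC: (y - b) - 2a*x = 0 => x* = (y - b)/(2a)
x* = (-4.8345 + 11)/(2*3) = 1.0276
f*(-4.8345) = (y-b)^2/(4a) = (-4.8345 + 11)^2/(4*3)
= 38.0134/12 = 3.1678


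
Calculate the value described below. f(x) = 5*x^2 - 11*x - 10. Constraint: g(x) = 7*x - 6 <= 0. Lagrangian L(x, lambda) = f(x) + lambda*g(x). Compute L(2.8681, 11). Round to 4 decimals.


Step 1: Evaluate f(x).
f(2.8681) = 5*2.8681^2 - 11*2.8681 - 10 = -0.4191
Step 2: Evaluate g(x).
g(2.8681) = 7*2.8681 - 6 = 14.0767
Step 3: Compute Lagrangian.
L = -0.4191 + 11*14.0767 = 154.4246


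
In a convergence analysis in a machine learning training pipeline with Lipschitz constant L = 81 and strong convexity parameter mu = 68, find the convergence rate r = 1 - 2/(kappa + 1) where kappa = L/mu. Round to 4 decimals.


Step 1: Compute the condition number.
kappa = L/mu = 81/68 = 1.1912
Step 2: Compute the convergence rate.
r = 1 - 2/(kappa + 1) = 1 - 2*mu/(L + mu) = (L - mu)/(L + mu) = 13/149 = 0.0872


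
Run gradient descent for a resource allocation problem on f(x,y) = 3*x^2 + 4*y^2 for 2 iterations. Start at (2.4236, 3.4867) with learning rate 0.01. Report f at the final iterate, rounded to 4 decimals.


Gradient descent on f(x,y) = 3*x^2 + 4*y^2.
Starting point: (2.4236, 3.4867), alpha = 0.01
Step 1: grad_x = 2*3*2.4236 = 14.5416, grad_y = 2*4*3.4867 = 27.8936
  x_1 = 2.4236 - 0.01*14.5416 = 2.2782
  y_1 = 3.4867 - 0.01*27.8936 = 3.2078
Step 2: grad_x = 2*3*2.2782 = 13.6691, grad_y = 2*4*3.2078 = 25.6621
  x_2 = 2.2782 - 0.01*13.6691 = 2.1415
  y_2 = 3.2078 - 0.01*25.6621 = 2.9511
f(2.1415, 2.9511) = 3*2.1415^2 + 4*2.9511^2 = 48.595


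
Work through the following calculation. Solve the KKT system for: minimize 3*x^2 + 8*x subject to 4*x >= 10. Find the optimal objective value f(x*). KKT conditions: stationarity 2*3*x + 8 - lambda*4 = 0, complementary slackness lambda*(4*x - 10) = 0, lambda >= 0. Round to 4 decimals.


Step 1: Try lambda = 0 (constraint inactive).
x_unc = -8/(2*3) = -1.3333
Check: 4*-1.3333 = -5.3332 < 10 -- violated!
Step 2: Constraint must be active: 4*x = 10
x* = 10/4 = 2.5
lambda = (2*3*2.5 + 8)/4 = 5.75
Step 3: Compute optimal value.
f(x*) = 3*2.5^2 + 8*2.5 = 38.75


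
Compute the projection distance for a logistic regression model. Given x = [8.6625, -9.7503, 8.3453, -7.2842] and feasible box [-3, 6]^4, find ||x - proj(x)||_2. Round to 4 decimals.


Project each component onto [-3, 6].
clip(8.6625) = 6.0, clip(-9.7503) = -3.0, clip(8.3453) = 6.0, clip(-7.2842) = -3.0
Projection = [6.0, -3.0, 6.0, -3.0]
Squared diffs: [7.0889, 45.5666, 5.5004, 18.3544]
Distance = sqrt(76.5103) = 8.747


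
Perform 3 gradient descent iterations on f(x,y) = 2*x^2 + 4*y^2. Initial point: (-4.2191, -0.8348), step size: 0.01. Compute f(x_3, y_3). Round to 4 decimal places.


Gradient descent on f(x,y) = 2*x^2 + 4*y^2.
Starting point: (-4.2191, -0.8348), alpha = 0.01
Step 1: grad_x = 2*2*-4.2191 = -16.8764, grad_y = 2*4*-0.8348 = -6.6784
  x_1 = -4.2191 - 0.01*-16.8764 = -4.0503
  y_1 = -0.8348 - 0.01*-6.6784 = -0.768
Step 2: grad_x = 2*2*-4.0503 = -16.2013, grad_y = 2*4*-0.768 = -6.1441
  x_2 = -4.0503 - 0.01*-16.2013 = -3.8883
  y_2 = -0.768 - 0.01*-6.1441 = -0.7066
Step 3: grad_x = 2*2*-3.8883 = -15.5533, grad_y = 2*4*-0.7066 = -5.6526
  x_3 = -3.8883 - 0.01*-15.5533 = -3.7328
  y_3 = -0.7066 - 0.01*-5.6526 = -0.65
f(-3.7328, -0.65) = 2*(-3.7328)^2 + 4*(-0.65)^2 = 29.5577


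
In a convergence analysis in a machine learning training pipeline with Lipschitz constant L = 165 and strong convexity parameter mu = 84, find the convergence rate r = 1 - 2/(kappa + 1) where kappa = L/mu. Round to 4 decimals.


Step 1: Compute the condition number.
kappa = L/mu = 165/84 = 1.9643
Step 2: Compute the convergence rate.
r = 1 - 2/(kappa + 1) = 1 - 2*mu/(L + mu) = (L - mu)/(L + mu) = 81/249 = 0.3253


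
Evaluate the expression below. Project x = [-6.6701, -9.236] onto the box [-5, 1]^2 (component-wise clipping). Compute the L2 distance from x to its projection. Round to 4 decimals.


Project each component onto [-5, 1].
clip(-6.6701) = -5.0, clip(-9.236) = -5.0
Projection = [-5.0, -5.0]
Squared diffs: [2.7892, 17.9437]
Distance = sqrt(20.7329) = 4.5533


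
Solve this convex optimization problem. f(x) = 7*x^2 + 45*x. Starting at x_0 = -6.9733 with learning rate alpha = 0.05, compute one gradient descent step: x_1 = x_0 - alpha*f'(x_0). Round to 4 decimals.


We compute the gradient at x_0 and apply the update.
f'(x) = 14*x + 45
f'(-6.9733) = 14*-6.9733 + 45 = -52.6262
x_1 = -6.9733 - 0.05*-52.6262 = -4.342


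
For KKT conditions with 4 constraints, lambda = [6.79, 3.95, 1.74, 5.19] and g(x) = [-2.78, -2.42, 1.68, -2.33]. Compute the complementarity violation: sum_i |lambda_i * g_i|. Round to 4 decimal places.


KKT complementary slackness check:
lambda_1 * g_1 = 6.79 * -2.78 = -18.8762
lambda_2 * g_2 = 3.95 * -2.42 = -9.559
lambda_3 * g_3 = 1.74 * 1.68 = 2.9232
lambda_4 * g_4 = 5.19 * -2.33 = -12.0927
Total violation = 18.8762 + 9.559 + 2.9232 + 12.0927 = 43.4511


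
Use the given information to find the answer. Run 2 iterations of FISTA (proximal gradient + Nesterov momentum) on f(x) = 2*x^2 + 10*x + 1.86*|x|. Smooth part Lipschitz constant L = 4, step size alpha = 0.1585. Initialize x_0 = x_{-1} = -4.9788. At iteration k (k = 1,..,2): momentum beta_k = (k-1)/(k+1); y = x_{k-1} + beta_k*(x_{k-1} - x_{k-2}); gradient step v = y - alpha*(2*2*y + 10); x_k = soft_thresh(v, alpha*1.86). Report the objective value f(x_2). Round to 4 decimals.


FISTA on f(x) = 2*x^2 + 10*x + 1.86*|x|
L = 4, alpha = 0.1585
Iteration 1: beta = 0.0, y = -4.9788 + 0.0*(-4.9788 + 4.9788) = -4.9788
  grad(y) = -9.9152, v = y - alpha*grad = -3.4072
  prox(v) = soft_thresh(-3.4072, 0.2948) = -3.1124
Iteration 2: beta = 0.3333, y = -3.1124 + 0.3333*(-3.1124 + 4.9788) = -2.4903
  grad(y) = 0.0388, v = y - alpha*grad = -2.4965
  prox(v) = soft_thresh(-2.4965, 0.2948) = -2.2016
f(x_2) = 2*(-2.2016)^2 + 10*(-2.2016) + 1.86*|-2.2016| = -8.2269


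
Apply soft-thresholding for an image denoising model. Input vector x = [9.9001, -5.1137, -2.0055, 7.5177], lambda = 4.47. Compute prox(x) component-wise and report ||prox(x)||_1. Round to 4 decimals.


Soft-thresholding with lambda = 4.47:
prox(9.9001) = sign(9.9001)*max(|9.9001| - 4.47, 0) = 5.4301
prox(-5.1137) = sign(-5.1137)*max(|-5.1137| - 4.47, 0) = -0.6437
prox(-2.0055) = sign(-2.0055)*max(|-2.0055| - 4.47, 0) = 0.0
prox(7.5177) = sign(7.5177)*max(|7.5177| - 4.47, 0) = 3.0477
prox(x) = [5.4301, -0.6437, 0.0, 3.0477]
||prox(x)||_1 = 5.4301 + 0.6437 + 0.0 + 3.0477 = 9.1215


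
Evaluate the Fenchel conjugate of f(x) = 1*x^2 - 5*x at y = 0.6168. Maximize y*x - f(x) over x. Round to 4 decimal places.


f*(y) = sup_x {y*x - a*x^2 - b*x} = sup_x {(y-b)*x - a*x^2}
FOC: (y - b) - 2a*x = 0 => x* = (y - b)/(2a)
x* = (0.6168 + 5)/(2*1) = 2.8084
f*(0.6168) = (y-b)^2/(4a) = (0.6168 + 5)^2/(4*1)
= 31.5484/4 = 7.8871


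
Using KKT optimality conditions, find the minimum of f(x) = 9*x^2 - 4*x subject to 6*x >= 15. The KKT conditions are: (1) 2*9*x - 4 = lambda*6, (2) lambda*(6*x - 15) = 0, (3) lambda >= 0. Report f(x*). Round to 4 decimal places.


Step 1: Try lambda = 0 (constraint inactive).
x_unc = 4/(2*9) = 0.2222
Check: 6*0.2222 = 1.3332 < 15 -- violated!
Step 2: Constraint must be active: 6*x = 15
x* = 15/6 = 2.5
lambda = (2*9*2.5 - 4)/6 = 6.8333
Step 3: Compute optimal value.
f(x*) = 9*2.5^2 - 4*2.5 = 46.25


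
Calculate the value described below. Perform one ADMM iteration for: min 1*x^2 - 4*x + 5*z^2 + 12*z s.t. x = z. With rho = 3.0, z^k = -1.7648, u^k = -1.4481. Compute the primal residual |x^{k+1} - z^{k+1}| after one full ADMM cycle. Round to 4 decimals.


ADMM iteration with rho = 3.0, z^k = -1.7648, u^k = -1.4481
Step 1: x-update.
Minimize 1*x^2 - 4*x + (3.0/2)*(x + 1.7648 - 1.4481)^2
FOC: (2*1 + 3.0)*x = 4 + 3.0*(-1.7648 + 1.4481)
x^{k+1} = 0.61
Step 2: z-update.
Minimize 5*z^2 + 12*z + (3.0/2)*(0.61 - z - 1.4481)^2
FOC: (2*5 + 3.0)*z = -12 + 3.0*(0.61 - 1.4481)
z^{k+1} = -1.1165
Step 3: u-update.
u^{k+1} = -1.4481 + 0.61 + 1.1165 = 0.2784
Step 4: Primal residual = |0.61 + 1.1165| = 1.7265


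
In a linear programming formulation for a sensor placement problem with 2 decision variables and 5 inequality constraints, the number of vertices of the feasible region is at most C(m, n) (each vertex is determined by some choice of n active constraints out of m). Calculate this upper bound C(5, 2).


Each vertex corresponds to some choice of n active constraints out of m, so the number of vertices is at most C(m, n) = m! / (n!(m-n)!).
m = 5, n = 2
Numerator: 5 * 4
Denominator: 2! = 2
C(5, 2) = 10


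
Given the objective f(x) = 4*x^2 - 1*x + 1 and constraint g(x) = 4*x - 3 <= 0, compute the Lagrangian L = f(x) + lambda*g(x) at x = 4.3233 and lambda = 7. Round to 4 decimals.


Step 1: Evaluate f(x).
f(4.3233) = 4*4.3233^2 - 1*4.3233 + 1 = 71.4404
Step 2: Evaluate g(x).
g(4.3233) = 4*4.3233 - 3 = 14.2932
Step 3: Compute Lagrangian.
L = 71.4404 + 7*14.2932 = 171.4928


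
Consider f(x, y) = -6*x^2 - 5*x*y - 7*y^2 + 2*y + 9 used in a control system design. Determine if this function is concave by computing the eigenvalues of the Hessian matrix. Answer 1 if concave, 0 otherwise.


The Hessian of f(x,y) = -6*x^2 - 5*x*y - 7*y^2 + 2*y + 9 is:
H = [[-12, -5], [-5, -14]]
Trace = -12 - 14 = -26
Determinant = -12*-14 - (-5)^2 = 143
Discriminant = (-26)^2 - 4*143 = 104.0
Eigenvalues: lambda_1 = -18.099, lambda_2 = -7.901
The function is concave.

1


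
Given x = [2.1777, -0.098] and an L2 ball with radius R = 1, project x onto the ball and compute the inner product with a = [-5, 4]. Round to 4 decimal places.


Step 1: Compute ||x|| (intermediates to 6 decimals).
||x|| = sqrt(2.1777^2 + (-0.098)^2) = 2.179904
Step 2: Project.
Since ||x|| > R, scale = R/||x|| = 1/2.179904 = 0.458736, proj(x) = scale * x
proj(x) = [0.998989, -0.044956]
Step 3: Dot product.
a^T * proj(x) = -5*0.998989 + 4*(-0.044956) = -5.1748


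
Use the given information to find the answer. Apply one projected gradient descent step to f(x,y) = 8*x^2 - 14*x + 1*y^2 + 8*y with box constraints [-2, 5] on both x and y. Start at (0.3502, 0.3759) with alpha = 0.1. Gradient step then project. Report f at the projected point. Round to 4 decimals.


Step 1: Compute gradient at (0.3502, 0.3759).
grad_x = 2*8*0.3502 - 14 = -8.3968
grad_y = 2*1*0.3759 + 8 = 8.7518
Step 2: Gradient step.
x_raw = 0.3502 - 0.1*-8.3968 = 1.1899
y_raw = 0.3759 - 0.1*8.7518 = -0.4993
Step 3: Project onto [-2, 5].
x_proj = clip(1.1899) = 1.1899
y_proj = clip(-0.4993) = -0.4993
Step 4: Evaluate f.
f(1.1899, -0.4993) = -9.0768


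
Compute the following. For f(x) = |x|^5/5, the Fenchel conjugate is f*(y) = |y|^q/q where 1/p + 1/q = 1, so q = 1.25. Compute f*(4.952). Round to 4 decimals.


The conjugate exponent q satisfies 1/p + 1/q = 1.
p = 5, so q = 5/(5 - 1) = 1.25
|y|^q = 4.952^1.25 = 7.3871
f*(4.952) = 7.3871 / 1.25 = 5.9097


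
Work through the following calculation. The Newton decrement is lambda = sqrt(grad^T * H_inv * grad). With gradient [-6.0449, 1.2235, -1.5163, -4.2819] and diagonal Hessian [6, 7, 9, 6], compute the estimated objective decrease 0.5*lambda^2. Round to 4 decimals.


Step 1: H is diagonal, so H^(-1) * g = [-1.0075, 0.1748, -0.1685, -0.7137].
Step 2: g^T H^(-1) g = sum_i g_i^2 / H_ii
  = (-6.0449)^2/6 + (1.2235)^2/7 + (-1.5163)^2/9 + (-4.2819)^2/6
  = 6.0901 + 0.2139 + 0.2555 + 3.0558 = 9.6152
Step 3: Objective decrease = 0.5 * g^T H^(-1) g = 4.8076


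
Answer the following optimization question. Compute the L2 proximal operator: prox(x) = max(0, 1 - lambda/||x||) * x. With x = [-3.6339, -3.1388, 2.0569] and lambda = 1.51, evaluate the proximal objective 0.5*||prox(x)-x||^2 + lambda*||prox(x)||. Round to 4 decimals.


Step 1: Compute ||x||.
||x|| = 5.2238
Step 2: Compute scaling factor.
scale = max(0, 1 - 1.51/5.2238) = 0.7109
Step 3: prox(x) = [-2.5835, -2.2315, 1.4623]
||prox(x)|| = 3.7138
Step 4: Proximal objective.
0.5*||prox-x||^2 = 1.1401
lambda*||prox|| = 5.6078
Total = 6.7479


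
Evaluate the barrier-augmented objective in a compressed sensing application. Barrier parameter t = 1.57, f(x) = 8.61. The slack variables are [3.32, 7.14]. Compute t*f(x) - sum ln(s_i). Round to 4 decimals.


Step 1: Compute log-barrier.
ln values: [1.2, 1.9657]
phi = -(1.2 + 1.9657) = -3.1657
Step 2: Compute augmented objective.
t*f(x) = 1.57*8.61 = 13.5177
Total = 13.5177 - 3.1657 = 10.352


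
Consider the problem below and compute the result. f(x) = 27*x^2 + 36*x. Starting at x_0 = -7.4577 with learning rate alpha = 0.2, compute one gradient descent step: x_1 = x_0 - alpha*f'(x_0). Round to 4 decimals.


We compute the gradient at x_0 and apply the update.
f'(x) = 54*x + 36
f'(-7.4577) = 54*-7.4577 + 36 = -366.7158
x_1 = -7.4577 - 0.2*-366.7158 = 65.8855


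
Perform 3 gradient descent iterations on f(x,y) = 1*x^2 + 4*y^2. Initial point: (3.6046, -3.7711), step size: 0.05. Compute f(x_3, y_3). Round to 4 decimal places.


Gradient descent on f(x,y) = 1*x^2 + 4*y^2.
Starting point: (3.6046, -3.7711), alpha = 0.05
Step 1: grad_x = 2*1*3.6046 = 7.2092, grad_y = 2*4*-3.7711 = -30.1688
  x_1 = 3.6046 - 0.05*7.2092 = 3.2441
  y_1 = -3.7711 - 0.05*-30.1688 = -2.2627
Step 2: grad_x = 2*1*3.2441 = 6.4883, grad_y = 2*4*-2.2627 = -18.1013
  x_2 = 3.2441 - 0.05*6.4883 = 2.9197
  y_2 = -2.2627 - 0.05*-18.1013 = -1.3576
Step 3: grad_x = 2*1*2.9197 = 5.8395, grad_y = 2*4*-1.3576 = -10.8608
  x_3 = 2.9197 - 0.05*5.8395 = 2.6278
  y_3 = -1.3576 - 0.05*-10.8608 = -0.8146
f(2.6278, -0.8146) = 1*2.6278^2 + 4*(-0.8146)^2 = 9.5591


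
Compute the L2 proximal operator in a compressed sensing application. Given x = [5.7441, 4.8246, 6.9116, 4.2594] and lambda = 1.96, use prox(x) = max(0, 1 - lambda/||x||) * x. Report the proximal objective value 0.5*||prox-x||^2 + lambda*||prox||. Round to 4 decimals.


Step 1: Compute ||x||.
||x|| = 11.0537
Step 2: Compute scaling factor.
scale = max(0, 1 - 1.96/11.0537) = 0.8227
Step 3: prox(x) = [4.7256, 3.9691, 5.6861, 3.5041]
||prox(x)|| = 9.0937
Step 4: Proximal objective.
0.5*||prox-x||^2 = 1.9208
lambda*||prox|| = 17.8237
Total = 19.7444


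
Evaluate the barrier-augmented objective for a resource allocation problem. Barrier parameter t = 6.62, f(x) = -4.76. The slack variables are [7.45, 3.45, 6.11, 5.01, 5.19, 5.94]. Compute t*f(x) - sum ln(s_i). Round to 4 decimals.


Step 1: Compute log-barrier.
ln values: [2.0082, 1.2384, 1.8099, 1.6114, 1.6467, 1.7817]
phi = -(2.0082 + 1.2384 + 1.8099 + 1.6114 + 1.6467 + 1.7817) = -10.0964
Step 2: Compute augmented objective.
t*f(x) = 6.62*-4.76 = -31.5112
Total = -31.5112 - 10.0964 = -41.6076


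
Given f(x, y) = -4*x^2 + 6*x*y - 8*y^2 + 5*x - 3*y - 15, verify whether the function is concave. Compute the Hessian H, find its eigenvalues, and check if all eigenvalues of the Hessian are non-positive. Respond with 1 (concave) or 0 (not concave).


The Hessian of f(x,y) = -4*x^2 + 6*x*y - 8*y^2 + 5*x - 3*y - 15 is:
H = [[-8, 6], [6, -16]]
Trace = -8 - 16 = -24
Determinant = -8*-16 - (6)^2 = 92
Discriminant = (-24)^2 - 4*92 = 208.0
Eigenvalues: lambda_1 = -19.2111, lambda_2 = -4.7889
The function is concave.

1


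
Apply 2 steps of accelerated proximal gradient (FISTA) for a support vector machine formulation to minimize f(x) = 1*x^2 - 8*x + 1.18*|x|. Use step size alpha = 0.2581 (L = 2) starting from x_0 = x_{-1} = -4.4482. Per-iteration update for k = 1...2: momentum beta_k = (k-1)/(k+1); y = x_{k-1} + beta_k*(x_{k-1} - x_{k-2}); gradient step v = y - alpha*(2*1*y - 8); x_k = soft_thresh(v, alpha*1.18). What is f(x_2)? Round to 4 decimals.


FISTA on f(x) = 1*x^2 - 8*x + 1.18*|x|
L = 2, alpha = 0.2581
Iteration 1: beta = 0.0, y = -4.4482 + 0.0*(-4.4482 + 4.4482) = -4.4482
  grad(y) = -16.8964, v = y - alpha*grad = -0.0872
  prox(v) = soft_thresh(-0.0872, 0.3046) = 0.0
Iteration 2: beta = 0.3333, y = 0.0 + 0.3333*(0.0 + 4.4482) = 1.4827
  grad(y) = -5.0345, v = y - alpha*grad = 2.7821
  prox(v) = soft_thresh(2.7821, 0.3046) = 2.4776
f(x_2) = 1*2.4776^2 - 8*2.4776 + 1.18*|2.4776| = -10.7587


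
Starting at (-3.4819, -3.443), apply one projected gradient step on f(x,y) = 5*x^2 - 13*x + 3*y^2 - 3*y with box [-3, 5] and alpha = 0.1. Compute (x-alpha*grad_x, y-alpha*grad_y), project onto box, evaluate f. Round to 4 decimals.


Step 1: Compute gradient at (-3.4819, -3.443).
grad_x = 2*5*-3.4819 - 13 = -47.819
grad_y = 2*3*-3.443 - 3 = -23.658
Step 2: Gradient step.
x_raw = -3.4819 - 0.1*-47.819 = 1.3
y_raw = -3.443 - 0.1*-23.658 = -1.0772
Step 3: Project onto [-3, 5].
x_proj = clip(1.3) = 1.3
y_proj = clip(-1.0772) = -1.0772
Step 4: Evaluate f.
f(1.3, -1.0772) = -1.7373


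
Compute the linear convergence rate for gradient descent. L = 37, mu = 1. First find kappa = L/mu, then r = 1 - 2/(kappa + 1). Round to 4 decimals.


Step 1: Compute the condition number.
kappa = L/mu = 37/1 = 37.0
Step 2: Compute the convergence rate.
r = 1 - 2/(kappa + 1) = 1 - 2*mu/(L + mu) = (L - mu)/(L + mu) = 36/38 = 0.9474


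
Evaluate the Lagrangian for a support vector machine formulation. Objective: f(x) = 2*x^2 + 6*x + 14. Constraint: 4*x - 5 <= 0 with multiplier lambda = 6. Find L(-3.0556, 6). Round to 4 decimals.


Step 1: Evaluate f(x).
f(-3.0556) = 2*(-3.0556)^2 + 6*(-3.0556) + 14 = 14.3398
Step 2: Evaluate g(x).
g(-3.0556) = 4*-3.0556 - 5 = -17.2224
Step 3: Compute Lagrangian.
L = 14.3398 + 6*-17.2224 = -88.9946
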